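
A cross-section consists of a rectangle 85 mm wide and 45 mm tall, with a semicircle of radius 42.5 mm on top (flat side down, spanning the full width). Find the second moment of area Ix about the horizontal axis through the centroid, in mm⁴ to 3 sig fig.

Ix ≈ 3.68 × 10⁶ mm⁴

Treat the section as a set of non-overlapping primitives; coordinates are from the bounding-box lower-left.
Rectangular body: 85 × 45, A = 3 825 mm², y = 22.5 mm, Ī = 645 469 mm⁴.
Semicircular cap: semicircle r = 42.5, A = 2837.3 mm², y = 63.038 mm, Ī = 358 086 mm⁴.
Centroid: ȳ = ΣA·y / ΣA = 39.764 mm.
Transfer each piece to the horizontal axis through the centroid using Ī + A·d² with d = y − 39.764:
  rectangular body: d = -17.264 mm → contributes +1 785 456 mm⁴
  semicircular cap: d = 23.274 mm → contributes +1 894 945 mm⁴
Total I = 3 680 401 mm⁴.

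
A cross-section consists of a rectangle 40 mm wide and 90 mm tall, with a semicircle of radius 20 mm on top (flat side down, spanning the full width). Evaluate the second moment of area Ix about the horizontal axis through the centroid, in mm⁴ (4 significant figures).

Split into non-overlapping primitives; take the origin at the lower-left of the bounding box.
Rectangular body: 40 × 90, A = 3 600 mm², y = 45 mm, Ī = 2 430 000 mm⁴.
Semicircular cap: semicircle r = 20, A = 628.319 mm², y = 98.4883 mm, Ī = 17561.1 mm⁴.
Centroid: ȳ = ΣA·y / ΣA = 52.9482 mm.
Transfer each piece to the horizontal axis through the centroid using Ī + A·d² with d = y − 52.9482:
  rectangular body: d = -7.94823 mm → contributes +2 657 428 mm⁴
  semicircular cap: d = 45.54 mm → contributes +1 320 627 mm⁴
Total I = 3 978 055 mm⁴.

Ix ≈ 3.978 × 10⁶ mm⁴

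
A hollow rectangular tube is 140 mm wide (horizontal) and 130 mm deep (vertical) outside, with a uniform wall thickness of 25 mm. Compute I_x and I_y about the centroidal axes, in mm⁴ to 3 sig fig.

Split into non-overlapping primitives; take the origin at the lower-left of the bounding box.
Outer rectangle: 140 × 130, A = 18 200 mm², y = 65 mm, Ī = 25 631 667 mm⁴.
Inner void (subtracted): 90 × 80, A = 7 200 mm², y = 65 mm, Ī = 3 840 000 mm⁴.
By symmetry the centroid is at mid-height, ȳ = 65 mm.
All pieces are centred on the centroidal x-axis, so I = ΣĪ (holes subtracted) = 21 791 667 mm⁴.
Repeating about the centroidal y-axis gives I_y = 24 866 667 mm⁴.

I_x ≈ 2.18 × 10⁷ mm⁴, I_y ≈ 2.49 × 10⁷ mm⁴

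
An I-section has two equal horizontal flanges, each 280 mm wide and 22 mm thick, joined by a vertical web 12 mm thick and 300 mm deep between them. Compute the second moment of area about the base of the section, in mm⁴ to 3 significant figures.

Split into non-overlapping primitives; take the origin at the lower-left of the bounding box.
Bottom flange: 280 × 22, A = 6 160 mm², y = 11 mm, Ī = 248 453 mm⁴.
Web: 12 × 300, A = 3 600 mm², y = 172 mm, Ī = 27 000 000 mm⁴.
Top flange: 280 × 22, A = 6 160 mm², y = 333 mm, Ī = 248 453 mm⁴.
Transfer each piece to the bottom edge using Ī + A·d² with d = y − 0:
  bottom flange: d = 11 mm → contributes +993 813 mm⁴
  web: d = 172 mm → contributes +133 502 400 mm⁴
  top flange: d = 333 mm → contributes +683 324 693 mm⁴
Total I = 817 820 907 mm⁴.

I_base ≈ 8.18 × 10⁸ mm⁴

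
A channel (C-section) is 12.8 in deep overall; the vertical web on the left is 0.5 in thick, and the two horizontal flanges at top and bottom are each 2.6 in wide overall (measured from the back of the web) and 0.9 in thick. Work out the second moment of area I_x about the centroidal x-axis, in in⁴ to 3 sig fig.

Treat the section as a set of non-overlapping primitives; coordinates are from the bounding-box lower-left.
Web: 0.5 × 12.8, A = 6.4 in², y = 6.4 in, Ī = 87.381 in⁴.
Top flange (beyond web): 2.1 × 0.9, A = 1.89 in², y = 12.35 in, Ī = 0.12758 in⁴.
Bottom flange (beyond web): 2.1 × 0.9, A = 1.89 in², y = 0.45 in, Ī = 0.12758 in⁴.
By symmetry the centroid is at mid-height, ȳ = 6.4 in.
Transfer each piece to the centroidal x-axis using Ī + A·d² with d = y − 6.4:
  web: d = 0 in → contributes +87.381 in⁴
  top flange (beyond web): d = 5.95 in → contributes +67.038 in⁴
  bottom flange (beyond web): d = -5.95 in → contributes +67.038 in⁴
Total I = 221.46 in⁴.

I_x ≈ 221 in⁴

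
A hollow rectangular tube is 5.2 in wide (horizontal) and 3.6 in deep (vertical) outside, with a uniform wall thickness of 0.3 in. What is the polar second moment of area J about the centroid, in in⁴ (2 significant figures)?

Break the section into simple shapes (no overlaps), measuring from the bottom-left corner of the bounding box.
Outer rectangle: 5.2 × 3.6, A = 18.72 in², y = 1.8 in, Ī = 20.22 in⁴.
Inner void (subtracted): 4.6 × 3, A = 13.8 in², y = 1.8 in, Ī = 10.35 in⁴.
By symmetry the centroid is at mid-height, ȳ = 1.8 in.
All pieces are centred on the centroidal x-axis, so I = ΣĪ (holes subtracted) = 9.868 in⁴.
Repeating about the centroidal y-axis gives I_y = 17.85 in⁴.
Polar second moment: J = I_x + I_y = 27.72 in⁴.

J ≈ 28 in⁴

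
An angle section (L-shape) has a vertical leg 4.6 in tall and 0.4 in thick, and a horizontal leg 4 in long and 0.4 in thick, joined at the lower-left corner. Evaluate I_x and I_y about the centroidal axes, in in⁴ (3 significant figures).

I_x ≈ 6.83 in⁴, I_y ≈ 4.81 in⁴

Break the section into simple shapes (no overlaps), measuring from the bottom-left corner of the bounding box.
Vertical leg: 0.4 × 4.6, A = 1.84 in², y = 2.3 in, Ī = 3.2445 in⁴.
Horizontal leg (remainder): 3.6 × 0.4, A = 1.44 in², y = 0.2 in, Ī = 0.0192 in⁴.
Centroid: ȳ = ΣA·y / ΣA = 1.378 in.
Transfer each piece to the centroidal x-axis using Ī + A·d² with d = y − 1.378:
  vertical leg: d = 0.92195 in → contributes +4.8085 in⁴
  horizontal leg (remainder): d = -1.178 in → contributes +2.0176 in⁴
Total I = 6.8262 in⁴.
For the y-axis: x̄ = 1.078 in.
Repeating about the centroidal y-axis gives I_y = 4.811 in⁴.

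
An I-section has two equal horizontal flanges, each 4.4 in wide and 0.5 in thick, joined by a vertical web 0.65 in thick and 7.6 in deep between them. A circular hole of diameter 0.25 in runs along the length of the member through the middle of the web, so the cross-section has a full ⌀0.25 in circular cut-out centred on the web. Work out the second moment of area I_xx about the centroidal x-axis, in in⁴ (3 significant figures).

I_xx ≈ 96.0 in⁴

Break the section into simple shapes (no overlaps), measuring from the bottom-left corner of the bounding box.
Bottom flange: 4.4 × 0.5, A = 2.2 in², y = 0.25 in, Ī = 0.045833 in⁴.
Web: 0.65 × 7.6, A = 4.94 in², y = 4.3 in, Ī = 23.778 in⁴.
Top flange: 4.4 × 0.5, A = 2.2 in², y = 8.35 in, Ī = 0.045833 in⁴.
Hole (subtracted): ⌀0.25, A = 0.049087 in², y = 4.3 in, Ī = 0.00019175 in⁴.
By symmetry the centroid is at mid-height, ȳ = 4.3 in.
Transfer each piece to the centroidal x-axis using Ī + A·d² with d = y − 4.3:
  bottom flange: d = -4.05 in → contributes +36.131 in⁴
  web: d = 0 in → contributes +23.778 in⁴
  top flange: d = 4.05 in → contributes +36.131 in⁴
  hole: d = 0 in → contributes −0.00019175 in⁴
Total I = 96.04 in⁴.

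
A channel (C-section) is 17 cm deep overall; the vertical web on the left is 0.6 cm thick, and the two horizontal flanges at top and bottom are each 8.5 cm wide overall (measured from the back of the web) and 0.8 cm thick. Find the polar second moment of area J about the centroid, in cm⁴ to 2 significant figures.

J ≈ 1200 cm⁴

Split into non-overlapping primitives; take the origin at the lower-left of the bounding box.
Web: 0.6 × 17, A = 10.2 cm², y = 8.5 cm, Ī = 245.7 cm⁴.
Top flange (beyond web): 7.9 × 0.8, A = 6.32 cm², y = 16.6 cm, Ī = 0.3371 cm⁴.
Bottom flange (beyond web): 7.9 × 0.8, A = 6.32 cm², y = 0.4 cm, Ī = 0.3371 cm⁴.
By symmetry the centroid is at mid-height, ȳ = 8.5 cm.
Transfer each piece to the centroidal x-axis using Ī + A·d² with d = y − 8.5:
  web: d = 0 cm → contributes +245.7 cm⁴
  top flange (beyond web): d = 8.1 cm → contributes +415 cm⁴
  bottom flange (beyond web): d = -8.1 cm → contributes +415 cm⁴
Total I = 1 076 cm⁴.
For the y-axis: x̄ = 2.652 cm.
Repeating about the centroidal y-axis gives I_y = 168 cm⁴.
Polar second moment: J = I_x + I_y = 1 244 cm⁴.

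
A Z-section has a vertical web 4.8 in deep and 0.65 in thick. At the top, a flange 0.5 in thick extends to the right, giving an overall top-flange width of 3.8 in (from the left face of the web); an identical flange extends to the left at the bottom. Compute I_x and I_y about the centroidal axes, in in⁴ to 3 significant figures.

I_x ≈ 20.6 in⁴, I_y ≈ 14.1 in⁴

Decompose the section into non-overlapping parts with the origin at the bottom-left of its bounding rectangle.
Web: 0.65 × 4.8, A = 3.12 in², y = 2.4 in, Ī = 5.9904 in⁴.
Top flange (beyond web): 3.15 × 0.5, A = 1.575 in², y = 4.55 in, Ī = 0.032813 in⁴.
Bottom flange (beyond web): 3.15 × 0.5, A = 1.575 in², y = 0.25 in, Ī = 0.032813 in⁴.
Centroid: ȳ = ΣA·y / ΣA = 2.4 in.
Transfer each piece to the centroidal x-axis using Ī + A·d² with d = y − 2.4:
  web: d = 0 in → contributes +5.9904 in⁴
  top flange (beyond web): d = 2.15 in → contributes +7.3133 in⁴
  bottom flange (beyond web): d = -2.15 in → contributes +7.3133 in⁴
Total I = 20.617 in⁴.
For the y-axis: x̄ = 3.475 in.
Repeating about the centroidal y-axis gives I_y = 14.086 in⁴.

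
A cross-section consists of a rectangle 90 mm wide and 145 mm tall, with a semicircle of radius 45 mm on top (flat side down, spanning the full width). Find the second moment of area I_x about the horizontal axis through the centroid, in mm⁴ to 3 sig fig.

Treat the section as a set of non-overlapping primitives; coordinates are from the bounding-box lower-left.
Rectangular body: 90 × 145, A = 13 050 mm², y = 72.5 mm, Ī = 22 864 688 mm⁴.
Semicircular cap: semicircle r = 45, A = 3180.9 mm², y = 164.1 mm, Ī = 450 072 mm⁴.
Centroid: ȳ = ΣA·y / ΣA = 90.451 mm.
Transfer each piece to the horizontal axis through the centroid using Ī + A·d² with d = y − 90.451:
  rectangular body: d = -17.951 mm → contributes +27 069 966 mm⁴
  semicircular cap: d = 73.647 mm → contributes +17 702 902 mm⁴
Total I = 44 772 867 mm⁴.

I_x ≈ 4.48 × 10⁷ mm⁴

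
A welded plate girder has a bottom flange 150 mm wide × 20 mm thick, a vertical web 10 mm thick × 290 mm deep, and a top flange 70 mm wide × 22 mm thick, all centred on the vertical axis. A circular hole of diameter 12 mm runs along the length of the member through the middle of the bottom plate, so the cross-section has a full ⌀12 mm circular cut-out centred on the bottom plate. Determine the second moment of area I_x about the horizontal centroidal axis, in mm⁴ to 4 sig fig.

Split into non-overlapping primitives; take the origin at the lower-left of the bounding box.
Bottom plate: 150 × 20, A = 3 000 mm², y = 10 mm, Ī = 100 000 mm⁴.
Web plate: 10 × 290, A = 2 900 mm², y = 165 mm, Ī = 20 324 167 mm⁴.
Top plate: 70 × 22, A = 1 540 mm², y = 321 mm, Ī = 62113.3 mm⁴.
Hole (subtracted): ⌀12, A = 113.097 mm², y = 10 mm, Ī = 1017.88 mm⁴.
Centroid: ȳ = ΣA·y / ΣA = 136.717 mm.
Transfer each piece to the horizontal centroidal axis using Ī + A·d² with d = y − 136.717:
  bottom plate: d = -126.717 mm → contributes +48 271 270 mm⁴
  web plate: d = 28.2834 mm → contributes +22 644 028 mm⁴
  top plate: d = 184.283 mm → contributes +52 361 101 mm⁴
  hole: d = -126.717 mm → contributes −1 817 032 mm⁴
Total I = 121 459 367 mm⁴.

I_x ≈ 1.215 × 10⁸ mm⁴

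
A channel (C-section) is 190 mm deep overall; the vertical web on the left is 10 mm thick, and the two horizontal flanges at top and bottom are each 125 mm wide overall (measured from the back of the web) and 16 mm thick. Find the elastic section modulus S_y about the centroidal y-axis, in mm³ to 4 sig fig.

Treat the section as a set of non-overlapping primitives; coordinates are from the bounding-box lower-left.
Web: 10 × 190, A = 1 900 mm², x = 5 mm, Ī = 15833.3 mm⁴.
Top flange (beyond web): 115 × 16, A = 1 840 mm², x = 67.5 mm, Ī = 2 027 833 mm⁴.
Bottom flange (beyond web): 115 × 16, A = 1 840 mm², x = 67.5 mm, Ī = 2 027 833 mm⁴.
Centroid: x̄ = ΣA·x / ΣA = 46.2186 mm.
Transfer each piece to the centroidal y-axis using Ī + A·d² with d = x − 46.2186:
  web: d = -41.2186 mm → contributes +3 243 888 mm⁴
  top flange (beyond web): d = 21.2814 mm → contributes +2 861 163 mm⁴
  bottom flange (beyond web): d = 21.2814 mm → contributes +2 861 163 mm⁴
Total I = 8 966 213 mm⁴.
Extreme fibre distance c = 78.7814 mm; S = I/c = 113 811 mm³.

S_y ≈ 1.138 × 10⁵ mm³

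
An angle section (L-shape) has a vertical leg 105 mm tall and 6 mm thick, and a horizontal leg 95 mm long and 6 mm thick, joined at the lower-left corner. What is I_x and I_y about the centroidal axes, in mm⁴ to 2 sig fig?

I_x ≈ 1.3 × 10⁶ mm⁴, I_y ≈ 1.0 × 10⁶ mm⁴

Treat the section as a set of non-overlapping primitives; coordinates are from the bounding-box lower-left.
Vertical leg: 6 × 105, A = 630 mm², y = 52.5 mm, Ī = 578 813 mm⁴.
Horizontal leg (remainder): 89 × 6, A = 534 mm², y = 3 mm, Ī = 1 602 mm⁴.
Centroid: ȳ = ΣA·y / ΣA = 29.79 mm.
Transfer each piece to the centroidal x-axis using Ī + A·d² with d = y − 29.79:
  vertical leg: d = 22.71 mm → contributes +903 696 mm⁴
  horizontal leg (remainder): d = -26.79 mm → contributes +384 891 mm⁴
Total I = 1 288 587 mm⁴.
For the y-axis: x̄ = 24.79 mm.
Repeating about the centroidal y-axis gives I_y = 1 006 477 mm⁴.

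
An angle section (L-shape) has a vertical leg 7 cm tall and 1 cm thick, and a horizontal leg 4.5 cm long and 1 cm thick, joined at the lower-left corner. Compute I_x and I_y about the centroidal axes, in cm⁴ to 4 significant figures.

Treat the section as a set of non-overlapping primitives; coordinates are from the bounding-box lower-left.
Vertical leg: 1 × 7, A = 7 cm², y = 3.5 cm, Ī = 28.5833 cm⁴.
Horizontal leg (remainder): 3.5 × 1, A = 3.5 cm², y = 0.5 cm, Ī = 0.291667 cm⁴.
Centroid: ȳ = ΣA·y / ΣA = 2.5 cm.
Transfer each piece to the centroidal x-axis using Ī + A·d² with d = y − 2.5:
  vertical leg: d = 1 cm → contributes +35.5833 cm⁴
  horizontal leg (remainder): d = -2 cm → contributes +14.2917 cm⁴
Total I = 49.875 cm⁴.
For the y-axis: x̄ = 1.25 cm.
Repeating about the centroidal y-axis gives I_y = 15.9688 cm⁴.

I_x ≈ 49.88 cm⁴, I_y ≈ 15.97 cm⁴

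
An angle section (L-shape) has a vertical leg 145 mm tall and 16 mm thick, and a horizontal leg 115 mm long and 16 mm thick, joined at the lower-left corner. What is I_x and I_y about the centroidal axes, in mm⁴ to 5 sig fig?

I_x ≈ 8.0147 × 10⁶ mm⁴, I_y ≈ 4.4554 × 10⁶ mm⁴

Decompose the section into non-overlapping parts with the origin at the bottom-left of its bounding rectangle.
Vertical leg: 16 × 145, A = 2 320 mm², y = 72.5 mm, Ī = 4 064 833 mm⁴.
Horizontal leg (remainder): 99 × 16, A = 1 584 mm², y = 8 mm, Ī = 33 792 mm⁴.
Centroid: ȳ = ΣA·y / ΣA = 46.32992 mm.
Transfer each piece to the centroidal x-axis using Ī + A·d² with d = y − 46.32992:
  vertical leg: d = 26.17008 mm → contributes +5 653 739 mm⁴
  horizontal leg (remainder): d = -38.32992 mm → contributes +2 360 977 mm⁴
Total I = 8 014 716 mm⁴.
For the y-axis: x̄ = 31.32992 mm.
Repeating about the centroidal y-axis gives I_y = 4 455 436 mm⁴.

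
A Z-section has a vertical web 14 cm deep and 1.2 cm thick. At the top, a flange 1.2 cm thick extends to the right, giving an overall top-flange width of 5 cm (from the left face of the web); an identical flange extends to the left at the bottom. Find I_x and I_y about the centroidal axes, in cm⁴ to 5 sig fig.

I_x ≈ 649.05 cm⁴, I_y ≈ 69.990 cm⁴

Break the section into simple shapes (no overlaps), measuring from the bottom-left corner of the bounding box.
Web: 1.2 × 14, A = 16.8 cm², y = 7 cm, Ī = 274.4 cm⁴.
Top flange (beyond web): 3.8 × 1.2, A = 4.56 cm², y = 13.4 cm, Ī = 0.5472 cm⁴.
Bottom flange (beyond web): 3.8 × 1.2, A = 4.56 cm², y = 0.6 cm, Ī = 0.5472 cm⁴.
Centroid: ȳ = ΣA·y / ΣA = 7 cm.
Transfer each piece to the centroidal x-axis using Ī + A·d² with d = y − 7:
  web: d = 0 cm → contributes +274.4 cm⁴
  top flange (beyond web): d = 6.4 cm → contributes +187.3248 cm⁴
  bottom flange (beyond web): d = -6.4 cm → contributes +187.3248 cm⁴
Total I = 649.0496 cm⁴.
For the y-axis: x̄ = 4.4 cm.
Repeating about the centroidal y-axis gives I_y = 69.9904 cm⁴.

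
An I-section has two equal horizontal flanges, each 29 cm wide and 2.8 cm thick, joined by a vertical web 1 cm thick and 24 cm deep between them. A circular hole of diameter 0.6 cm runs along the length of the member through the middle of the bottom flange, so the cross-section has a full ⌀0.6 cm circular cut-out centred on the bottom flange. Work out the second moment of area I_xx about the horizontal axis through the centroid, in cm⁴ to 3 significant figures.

Decompose the section into non-overlapping parts with the origin at the bottom-left of its bounding rectangle.
Bottom flange: 29 × 2.8, A = 81.2 cm², y = 1.4 cm, Ī = 53.051 cm⁴.
Web: 1 × 24, A = 24 cm², y = 14.8 cm, Ī = 1 152 cm⁴.
Top flange: 29 × 2.8, A = 81.2 cm², y = 28.2 cm, Ī = 53.051 cm⁴.
Hole (subtracted): ⌀0.6, A = 0.28274 cm², y = 1.4 cm, Ī = 0.0063617 cm⁴.
Centroid: ȳ = ΣA·y / ΣA = 14.82 cm.
Transfer each piece to the horizontal axis through the centroid using Ī + A·d² with d = y − 14.82:
  bottom flange: d = -13.42 cm → contributes +14 678 cm⁴
  web: d = -0.020357 cm → contributes +1 152 cm⁴
  top flange: d = 13.38 cm → contributes +14 589 cm⁴
  hole: d = -13.42 cm → contributes −50.93 cm⁴
Total I = 30 368 cm⁴.

I_xx ≈ 3.04 × 10⁴ cm⁴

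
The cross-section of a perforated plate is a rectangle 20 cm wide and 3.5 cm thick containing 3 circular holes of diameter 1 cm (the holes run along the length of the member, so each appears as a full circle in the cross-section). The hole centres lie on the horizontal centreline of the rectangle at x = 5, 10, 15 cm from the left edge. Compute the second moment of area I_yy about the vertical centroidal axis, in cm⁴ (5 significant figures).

I_yy ≈ 2293.9 cm⁴

Split into non-overlapping primitives; take the origin at the lower-left of the bounding box.
Plate: 20 × 3.5, A = 70 cm², x = 10 cm, Ī = 2333.333 cm⁴.
Hole 1 (subtracted): ⌀1, A = 0.7853982 cm², x = 5 cm, Ī = 0.04908739 cm⁴.
Hole 2 (subtracted): ⌀1, A = 0.7853982 cm², x = 10 cm, Ī = 0.04908739 cm⁴.
Hole 3 (subtracted): ⌀1, A = 0.7853982 cm², x = 15 cm, Ī = 0.04908739 cm⁴.
By symmetry the centroid is at mid-width, x̄ = 10 cm.
Transfer each piece to the vertical centroidal axis using Ī + A·d² with d = x − 10:
  plate: d = 0 cm → contributes +2333.333 cm⁴
  hole 1: d = -5 cm → contributes −19.68404 cm⁴
  hole 2: d = 0 cm → contributes −0.04908739 cm⁴
  hole 3: d = 5 cm → contributes −19.68404 cm⁴
Total I = 2293.916 cm⁴.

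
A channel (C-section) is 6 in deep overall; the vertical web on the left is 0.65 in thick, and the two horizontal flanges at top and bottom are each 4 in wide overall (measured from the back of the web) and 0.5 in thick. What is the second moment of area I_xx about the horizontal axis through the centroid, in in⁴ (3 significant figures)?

I_xx ≈ 37.1 in⁴

Split into non-overlapping primitives; take the origin at the lower-left of the bounding box.
Web: 0.65 × 6, A = 3.9 in², y = 3 in, Ī = 11.7 in⁴.
Top flange (beyond web): 3.35 × 0.5, A = 1.675 in², y = 5.75 in, Ī = 0.034896 in⁴.
Bottom flange (beyond web): 3.35 × 0.5, A = 1.675 in², y = 0.25 in, Ī = 0.034896 in⁴.
By symmetry the centroid is at mid-height, ȳ = 3 in.
Transfer each piece to the horizontal axis through the centroid using Ī + A·d² with d = y − 3:
  web: d = 0 in → contributes +11.7 in⁴
  top flange (beyond web): d = 2.75 in → contributes +12.702 in⁴
  bottom flange (beyond web): d = -2.75 in → contributes +12.702 in⁴
Total I = 37.104 in⁴.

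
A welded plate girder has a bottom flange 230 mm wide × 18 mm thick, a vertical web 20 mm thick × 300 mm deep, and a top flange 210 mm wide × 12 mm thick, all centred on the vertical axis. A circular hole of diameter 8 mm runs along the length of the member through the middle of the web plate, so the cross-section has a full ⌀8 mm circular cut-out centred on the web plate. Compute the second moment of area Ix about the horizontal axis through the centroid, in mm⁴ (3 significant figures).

Decompose the section into non-overlapping parts with the origin at the bottom-left of its bounding rectangle.
Bottom plate: 230 × 18, A = 4 140 mm², y = 9 mm, Ī = 111 780 mm⁴.
Web plate: 20 × 300, A = 6 000 mm², y = 168 mm, Ī = 45 000 000 mm⁴.
Top plate: 210 × 12, A = 2 520 mm², y = 324 mm, Ī = 30 240 mm⁴.
Hole (subtracted): ⌀8, A = 50.265 mm², y = 168 mm, Ī = 201.06 mm⁴.
Centroid: ȳ = ΣA·y / ΣA = 146.97 mm.
Transfer each piece to the horizontal axis through the centroid using Ī + A·d² with d = y − 146.97:
  bottom plate: d = -137.97 mm → contributes +78 923 535 mm⁴
  web plate: d = 21.027 mm → contributes +47 652 711 mm⁴
  top plate: d = 177.03 mm → contributes +79 003 062 mm⁴
  hole: d = 21.027 mm → contributes −22 424 mm⁴
Total I = 205 556 883 mm⁴.

Ix ≈ 2.06 × 10⁸ mm⁴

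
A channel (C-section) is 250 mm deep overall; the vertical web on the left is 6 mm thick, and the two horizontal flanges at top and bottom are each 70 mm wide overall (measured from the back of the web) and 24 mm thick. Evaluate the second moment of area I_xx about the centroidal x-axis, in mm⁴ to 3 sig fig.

Break the section into simple shapes (no overlaps), measuring from the bottom-left corner of the bounding box.
Web: 6 × 250, A = 1 500 mm², y = 125 mm, Ī = 7 812 500 mm⁴.
Top flange (beyond web): 64 × 24, A = 1 536 mm², y = 238 mm, Ī = 73 728 mm⁴.
Bottom flange (beyond web): 64 × 24, A = 1 536 mm², y = 12 mm, Ī = 73 728 mm⁴.
By symmetry the centroid is at mid-height, ȳ = 125 mm.
Transfer each piece to the centroidal x-axis using Ī + A·d² with d = y − 125:
  web: d = 0 mm → contributes +7 812 500 mm⁴
  top flange (beyond web): d = 113 mm → contributes +19 686 912 mm⁴
  bottom flange (beyond web): d = -113 mm → contributes +19 686 912 mm⁴
Total I = 47 186 324 mm⁴.

I_xx ≈ 4.72 × 10⁷ mm⁴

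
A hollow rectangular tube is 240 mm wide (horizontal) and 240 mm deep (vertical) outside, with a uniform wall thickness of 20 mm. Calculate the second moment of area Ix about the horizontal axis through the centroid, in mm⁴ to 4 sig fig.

Split into non-overlapping primitives; take the origin at the lower-left of the bounding box.
Outer rectangle: 240 × 240, A = 57 600 mm², y = 120 mm, Ī = 276 480 000 mm⁴.
Inner void (subtracted): 200 × 200, A = 40 000 mm², y = 120 mm, Ī = 133 333 333 mm⁴.
By symmetry the centroid is at mid-height, ȳ = 120 mm.
All pieces are centred on the horizontal axis through the centroid, so I = ΣĪ (holes subtracted) = 143 146 667 mm⁴.

Ix ≈ 1.431 × 10⁸ mm⁴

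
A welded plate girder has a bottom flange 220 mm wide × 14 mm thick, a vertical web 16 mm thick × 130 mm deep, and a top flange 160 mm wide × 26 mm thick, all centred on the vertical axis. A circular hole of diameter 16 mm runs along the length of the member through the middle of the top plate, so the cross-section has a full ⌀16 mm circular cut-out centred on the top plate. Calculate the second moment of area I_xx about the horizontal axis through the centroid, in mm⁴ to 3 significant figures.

I_xx ≈ 4.24 × 10⁷ mm⁴

Split into non-overlapping primitives; take the origin at the lower-left of the bounding box.
Bottom plate: 220 × 14, A = 3 080 mm², y = 7 mm, Ī = 50 307 mm⁴.
Web plate: 16 × 130, A = 2 080 mm², y = 79 mm, Ī = 2 929 333 mm⁴.
Top plate: 160 × 26, A = 4 160 mm², y = 157 mm, Ī = 234 347 mm⁴.
Hole (subtracted): ⌀16, A = 201.06 mm², y = 157 mm, Ī = 3 217 mm⁴.
Centroid: ȳ = ΣA·y / ΣA = 88.545 mm.
Transfer each piece to the horizontal axis through the centroid using Ī + A·d² with d = y − 88.545:
  bottom plate: d = -81.545 mm → contributes +20 530 864 mm⁴
  web plate: d = -9.5447 mm → contributes +3 118 822 mm⁴
  top plate: d = 68.455 mm → contributes +19 728 662 mm⁴
  hole: d = 68.455 mm → contributes −945 420 mm⁴
Total I = 42 432 929 mm⁴.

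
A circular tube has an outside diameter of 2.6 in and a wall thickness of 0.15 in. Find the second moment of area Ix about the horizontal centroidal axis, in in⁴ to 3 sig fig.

Ix ≈ 0.870 in⁴

Split into non-overlapping primitives; take the origin at the lower-left of the bounding box.
Outer circle: ⌀2.6, A = 5.3093 in², y = 1.3 in, Ī = 2.2432 in⁴.
Bore (subtracted): ⌀2.3, A = 4.1548 in², y = 1.3 in, Ī = 1.3737 in⁴.
By symmetry the centroid is at mid-height, ȳ = 1.3 in.
All pieces are centred on the horizontal centroidal axis, so I = ΣĪ (holes subtracted) = 0.86951 in⁴.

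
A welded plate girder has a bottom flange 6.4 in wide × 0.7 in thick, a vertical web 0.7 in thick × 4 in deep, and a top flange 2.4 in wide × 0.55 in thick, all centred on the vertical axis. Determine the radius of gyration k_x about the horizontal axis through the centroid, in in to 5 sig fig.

Break the section into simple shapes (no overlaps), measuring from the bottom-left corner of the bounding box.
Bottom plate: 6.4 × 0.7, A = 4.48 in², y = 0.35 in, Ī = 0.1829333 in⁴.
Web plate: 0.7 × 4, A = 2.8 in², y = 2.7 in, Ī = 3.733333 in⁴.
Top plate: 2.4 × 0.55, A = 1.32 in², y = 4.975 in, Ī = 0.033275 in⁴.
Centroid: ȳ = ΣA·y / ΣA = 1.825 in.
Transfer each piece to the horizontal axis through the centroid using Ī + A·d² with d = y − 1.825:
  bottom plate: d = -1.475 in → contributes +9.929733 in⁴
  web plate: d = 0.875 in → contributes +5.877083 in⁴
  top plate: d = 3.15 in → contributes +13.13098 in⁴
Total I = 28.93779 in⁴.
Radius of gyration: k = √(I/A) = √(28.93779 / 8.6) = 1.834355 in.

k_x ≈ 1.8344 in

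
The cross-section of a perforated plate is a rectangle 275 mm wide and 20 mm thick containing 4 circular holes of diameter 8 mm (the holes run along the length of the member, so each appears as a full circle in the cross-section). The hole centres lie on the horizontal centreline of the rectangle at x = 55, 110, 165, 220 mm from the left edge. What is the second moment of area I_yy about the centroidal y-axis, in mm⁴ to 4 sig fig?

I_yy ≈ 3.390 × 10⁷ mm⁴

Split into non-overlapping primitives; take the origin at the lower-left of the bounding box.
Plate: 275 × 20, A = 5 500 mm², x = 137.5 mm, Ī = 34 661 458 mm⁴.
Hole 1 (subtracted): ⌀8, A = 50.2655 mm², x = 55 mm, Ī = 201.062 mm⁴.
Hole 2 (subtracted): ⌀8, A = 50.2655 mm², x = 110 mm, Ī = 201.062 mm⁴.
Hole 3 (subtracted): ⌀8, A = 50.2655 mm², x = 165 mm, Ī = 201.062 mm⁴.
Hole 4 (subtracted): ⌀8, A = 50.2655 mm², x = 220 mm, Ī = 201.062 mm⁴.
By symmetry the centroid is at mid-width, x̄ = 137.5 mm.
Transfer each piece to the centroidal y-axis using Ī + A·d² with d = x − 137.5:
  plate: d = 0 mm → contributes +34 661 458 mm⁴
  hole 1: d = -82.5 mm → contributes −342 321 mm⁴
  hole 2: d = -27.5 mm → contributes −38214.3 mm⁴
  hole 3: d = 27.5 mm → contributes −38214.3 mm⁴
  hole 4: d = 82.5 mm → contributes −342 321 mm⁴
Total I = 33 900 389 mm⁴.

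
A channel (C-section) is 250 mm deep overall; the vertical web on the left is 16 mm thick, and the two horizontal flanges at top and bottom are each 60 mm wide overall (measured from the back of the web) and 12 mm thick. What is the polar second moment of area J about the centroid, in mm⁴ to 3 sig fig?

Decompose the section into non-overlapping parts with the origin at the bottom-left of its bounding rectangle.
Web: 16 × 250, A = 4 000 mm², y = 125 mm, Ī = 20 833 333 mm⁴.
Top flange (beyond web): 44 × 12, A = 528 mm², y = 244 mm, Ī = 6 336 mm⁴.
Bottom flange (beyond web): 44 × 12, A = 528 mm², y = 6 mm, Ī = 6 336 mm⁴.
By symmetry the centroid is at mid-height, ȳ = 125 mm.
Transfer each piece to the centroidal x-axis using Ī + A·d² with d = y − 125:
  web: d = 0 mm → contributes +20 833 333 mm⁴
  top flange (beyond web): d = 119 mm → contributes +7 483 344 mm⁴
  bottom flange (beyond web): d = -119 mm → contributes +7 483 344 mm⁴
Total I = 35 800 021 mm⁴.
For the y-axis: x̄ = 14.266 mm.
Repeating about the centroidal y-axis gives I_y = 1 007 600 mm⁴.
Polar second moment: J = I_x + I_y = 36 807 621 mm⁴.

J ≈ 3.68 × 10⁷ mm⁴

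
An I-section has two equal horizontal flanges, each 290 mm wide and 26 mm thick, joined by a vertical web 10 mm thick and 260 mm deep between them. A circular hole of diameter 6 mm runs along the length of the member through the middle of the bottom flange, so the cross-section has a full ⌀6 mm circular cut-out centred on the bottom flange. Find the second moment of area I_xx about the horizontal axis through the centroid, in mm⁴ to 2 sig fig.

Split into non-overlapping primitives; take the origin at the lower-left of the bounding box.
Bottom flange: 290 × 26, A = 7 540 mm², y = 13 mm, Ī = 424 753 mm⁴.
Web: 10 × 260, A = 2 600 mm², y = 156 mm, Ī = 14 646 667 mm⁴.
Top flange: 290 × 26, A = 7 540 mm², y = 299 mm, Ī = 424 753 mm⁴.
Hole (subtracted): ⌀6, A = 28.27 mm², y = 13 mm, Ī = 63.62 mm⁴.
Centroid: ȳ = ΣA·y / ΣA = 156.2 mm.
Transfer each piece to the horizontal axis through the centroid using Ī + A·d² with d = y − 156.2:
  bottom flange: d = -143.2 mm → contributes +155 104 554 mm⁴
  web: d = -0.2291 mm → contributes +14 646 803 mm⁴
  top flange: d = 142.8 mm → contributes +154 116 664 mm⁴
  hole: d = -143.2 mm → contributes −580 099 mm⁴
Total I = 323 287 922 mm⁴.

I_xx ≈ 3.2 × 10⁸ mm⁴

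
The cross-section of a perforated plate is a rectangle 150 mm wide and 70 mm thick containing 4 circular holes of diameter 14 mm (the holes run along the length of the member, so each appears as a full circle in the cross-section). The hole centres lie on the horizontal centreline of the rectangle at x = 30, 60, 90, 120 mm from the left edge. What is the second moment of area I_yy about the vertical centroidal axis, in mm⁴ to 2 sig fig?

Break the section into simple shapes (no overlaps), measuring from the bottom-left corner of the bounding box.
Plate: 150 × 70, A = 10 500 mm², x = 75 mm, Ī = 19 687 500 mm⁴.
Hole 1 (subtracted): ⌀14, A = 153.9 mm², x = 30 mm, Ī = 1 886 mm⁴.
Hole 2 (subtracted): ⌀14, A = 153.9 mm², x = 60 mm, Ī = 1 886 mm⁴.
Hole 3 (subtracted): ⌀14, A = 153.9 mm², x = 90 mm, Ī = 1 886 mm⁴.
Hole 4 (subtracted): ⌀14, A = 153.9 mm², x = 120 mm, Ī = 1 886 mm⁴.
By symmetry the centroid is at mid-width, x̄ = 75 mm.
Transfer each piece to the vertical centroidal axis using Ī + A·d² with d = x − 75:
  plate: d = 0 mm → contributes +19 687 500 mm⁴
  hole 1: d = -45 mm → contributes −313 610 mm⁴
  hole 2: d = -15 mm → contributes −36 522 mm⁴
  hole 3: d = 15 mm → contributes −36 522 mm⁴
  hole 4: d = 45 mm → contributes −313 610 mm⁴
Total I = 18 987 236 mm⁴.

I_yy ≈ 1.9 × 10⁷ mm⁴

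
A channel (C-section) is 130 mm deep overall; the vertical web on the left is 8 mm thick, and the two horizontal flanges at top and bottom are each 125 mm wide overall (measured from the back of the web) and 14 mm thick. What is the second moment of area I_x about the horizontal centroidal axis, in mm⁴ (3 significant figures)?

Break the section into simple shapes (no overlaps), measuring from the bottom-left corner of the bounding box.
Web: 8 × 130, A = 1 040 mm², y = 65 mm, Ī = 1 464 667 mm⁴.
Top flange (beyond web): 117 × 14, A = 1 638 mm², y = 123 mm, Ī = 26 754 mm⁴.
Bottom flange (beyond web): 117 × 14, A = 1 638 mm², y = 7 mm, Ī = 26 754 mm⁴.
By symmetry the centroid is at mid-height, ȳ = 65 mm.
Transfer each piece to the horizontal centroidal axis using Ī + A·d² with d = y − 65:
  web: d = 0 mm → contributes +1 464 667 mm⁴
  top flange (beyond web): d = 58 mm → contributes +5 536 986 mm⁴
  bottom flange (beyond web): d = -58 mm → contributes +5 536 986 mm⁴
Total I = 12 538 639 mm⁴.

I_x ≈ 1.25 × 10⁷ mm⁴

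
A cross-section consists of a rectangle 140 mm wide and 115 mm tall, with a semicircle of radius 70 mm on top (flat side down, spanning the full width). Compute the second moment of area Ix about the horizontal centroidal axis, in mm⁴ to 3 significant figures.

Treat the section as a set of non-overlapping primitives; coordinates are from the bounding-box lower-left.
Rectangular body: 140 × 115, A = 16 100 mm², y = 57.5 mm, Ī = 17 743 542 mm⁴.
Semicircular cap: semicircle r = 70, A = 7696.9 mm², y = 144.71 mm, Ī = 2 635 265 mm⁴.
Centroid: ȳ = ΣA·y / ΣA = 85.707 mm.
Transfer each piece to the horizontal centroidal axis using Ī + A·d² with d = y − 85.707:
  rectangular body: d = -28.207 mm → contributes +30 553 237 mm⁴
  semicircular cap: d = 59.002 mm → contributes +29 429 953 mm⁴
Total I = 59 983 190 mm⁴.

Ix ≈ 6.00 × 10⁷ mm⁴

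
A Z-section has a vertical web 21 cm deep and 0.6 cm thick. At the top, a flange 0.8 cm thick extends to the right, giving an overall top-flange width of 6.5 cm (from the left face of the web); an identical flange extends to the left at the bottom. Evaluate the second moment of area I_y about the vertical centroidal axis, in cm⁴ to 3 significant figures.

Treat the section as a set of non-overlapping primitives; coordinates are from the bounding-box lower-left.
Web: 0.6 × 21, A = 12.6 cm², x = 6.2 cm, Ī = 0.378 cm⁴.
Top flange (beyond web): 5.9 × 0.8, A = 4.72 cm², x = 9.45 cm, Ī = 13.692 cm⁴.
Bottom flange (beyond web): 5.9 × 0.8, A = 4.72 cm², x = 2.95 cm, Ī = 13.692 cm⁴.
Centroid: x̄ = ΣA·x / ΣA = 6.2 cm.
Transfer each piece to the vertical centroidal axis using Ī + A·d² with d = x − 6.2:
  web: d = 0 cm → contributes +0.378 cm⁴
  top flange (beyond web): d = 3.25 cm → contributes +63.547 cm⁴
  bottom flange (beyond web): d = -3.25 cm → contributes +63.547 cm⁴
Total I = 127.47 cm⁴.

I_y ≈ 127 cm⁴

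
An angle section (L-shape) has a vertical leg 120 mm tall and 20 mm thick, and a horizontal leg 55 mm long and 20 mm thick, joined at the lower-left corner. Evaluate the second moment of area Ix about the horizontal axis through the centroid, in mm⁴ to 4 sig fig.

Ix ≈ 4.258 × 10⁶ mm⁴

Split into non-overlapping primitives; take the origin at the lower-left of the bounding box.
Vertical leg: 20 × 120, A = 2 400 mm², y = 60 mm, Ī = 2 880 000 mm⁴.
Horizontal leg (remainder): 35 × 20, A = 700 mm², y = 10 mm, Ī = 23333.3 mm⁴.
Centroid: ȳ = ΣA·y / ΣA = 48.7097 mm.
Transfer each piece to the horizontal axis through the centroid using Ī + A·d² with d = y − 48.7097:
  vertical leg: d = 11.2903 mm → contributes +3 185 931 mm⁴
  horizontal leg (remainder): d = -38.7097 mm → contributes +1 072 241 mm⁴
Total I = 4 258 172 mm⁴.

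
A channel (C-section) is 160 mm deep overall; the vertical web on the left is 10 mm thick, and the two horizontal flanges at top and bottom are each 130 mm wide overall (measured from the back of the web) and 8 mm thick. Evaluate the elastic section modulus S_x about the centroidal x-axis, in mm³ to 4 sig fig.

Decompose the section into non-overlapping parts with the origin at the bottom-left of its bounding rectangle.
Web: 10 × 160, A = 1 600 mm², y = 80 mm, Ī = 3 413 333 mm⁴.
Top flange (beyond web): 120 × 8, A = 960 mm², y = 156 mm, Ī = 5 120 mm⁴.
Bottom flange (beyond web): 120 × 8, A = 960 mm², y = 4 mm, Ī = 5 120 mm⁴.
By symmetry the centroid is at mid-height, ȳ = 80 mm.
Transfer each piece to the centroidal x-axis using Ī + A·d² with d = y − 80:
  web: d = 0 mm → contributes +3 413 333 mm⁴
  top flange (beyond web): d = 76 mm → contributes +5 550 080 mm⁴
  bottom flange (beyond web): d = -76 mm → contributes +5 550 080 mm⁴
Total I = 14 513 493 mm⁴.
Extreme fibre distance c = 80 mm; S = I/c = 181 419 mm³.

S_x ≈ 1.814 × 10⁵ mm³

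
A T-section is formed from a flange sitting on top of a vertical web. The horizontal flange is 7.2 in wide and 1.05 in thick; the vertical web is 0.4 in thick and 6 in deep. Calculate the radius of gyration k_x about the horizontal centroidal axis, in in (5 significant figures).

k_x ≈ 1.7508 in

Break the section into simple shapes (no overlaps), measuring from the bottom-left corner of the bounding box.
Flange: 7.2 × 1.05, A = 7.56 in², y = 6.525 in, Ī = 0.694575 in⁴.
Web: 0.4 × 6, A = 2.4 in², y = 3 in, Ī = 7.2 in⁴.
Centroid: ȳ = ΣA·y / ΣA = 5.675602 in.
Transfer each piece to the horizontal centroidal axis using Ī + A·d² with d = y − 5.675602:
  flange: d = 0.8493976 in → contributes +6.148936 in⁴
  web: d = -2.675602 in → contributes +24.38124 in⁴
Total I = 30.53017 in⁴.
Radius of gyration: k = √(I/A) = √(30.53017 / 9.96) = 1.750794 in.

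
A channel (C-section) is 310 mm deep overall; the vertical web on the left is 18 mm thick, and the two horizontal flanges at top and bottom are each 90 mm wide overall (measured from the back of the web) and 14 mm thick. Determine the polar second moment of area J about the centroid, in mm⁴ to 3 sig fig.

J ≈ 9.29 × 10⁷ mm⁴

Decompose the section into non-overlapping parts with the origin at the bottom-left of its bounding rectangle.
Web: 18 × 310, A = 5 580 mm², y = 155 mm, Ī = 44 686 500 mm⁴.
Top flange (beyond web): 72 × 14, A = 1 008 mm², y = 303 mm, Ī = 16 464 mm⁴.
Bottom flange (beyond web): 72 × 14, A = 1 008 mm², y = 7 mm, Ī = 16 464 mm⁴.
By symmetry the centroid is at mid-height, ȳ = 155 mm.
Transfer each piece to the centroidal x-axis using Ī + A·d² with d = y − 155:
  web: d = 0 mm → contributes +44 686 500 mm⁴
  top flange (beyond web): d = 148 mm → contributes +22 095 696 mm⁴
  bottom flange (beyond web): d = -148 mm → contributes +22 095 696 mm⁴
Total I = 88 877 892 mm⁴.
For the y-axis: x̄ = 20.943 mm.
Repeating about the centroidal y-axis gives I_y = 4 020 491 mm⁴.
Polar second moment: J = I_x + I_y = 92 898 383 mm⁴.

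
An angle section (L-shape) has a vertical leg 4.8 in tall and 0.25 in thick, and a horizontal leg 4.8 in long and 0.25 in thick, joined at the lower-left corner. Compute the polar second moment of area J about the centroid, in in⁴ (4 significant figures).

J ≈ 10.66 in⁴

Treat the section as a set of non-overlapping primitives; coordinates are from the bounding-box lower-left.
Vertical leg: 0.25 × 4.8, A = 1.2 in², y = 2.4 in, Ī = 2.304 in⁴.
Horizontal leg (remainder): 4.55 × 0.25, A = 1.1375 in², y = 0.125 in, Ī = 0.00592448 in⁴.
Centroid: ȳ = ΣA·y / ΣA = 1.29291 in.
Transfer each piece to the centroidal x-axis using Ī + A·d² with d = y − 1.29291:
  vertical leg: d = 1.10709 in → contributes +3.77477 in⁴
  horizontal leg (remainder): d = -1.16791 in → contributes +1.5575 in⁴
Total I = 5.33227 in⁴.
For the y-axis: x̄ = 1.29291 in.
Repeating about the centroidal y-axis gives I_y = 5.33227 in⁴.
Polar second moment: J = I_x + I_y = 10.6645 in⁴.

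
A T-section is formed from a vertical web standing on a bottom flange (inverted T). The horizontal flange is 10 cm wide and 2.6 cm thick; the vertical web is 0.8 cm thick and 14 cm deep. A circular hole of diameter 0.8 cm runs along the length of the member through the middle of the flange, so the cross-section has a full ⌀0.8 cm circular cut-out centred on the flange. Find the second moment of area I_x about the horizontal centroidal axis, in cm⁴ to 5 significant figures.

I_x ≈ 733.65 cm⁴

Decompose the section into non-overlapping parts with the origin at the bottom-left of its bounding rectangle.
Flange: 10 × 2.6, A = 26 cm², y = 1.3 cm, Ī = 14.64667 cm⁴.
Web: 0.8 × 14, A = 11.2 cm², y = 9.6 cm, Ī = 182.9333 cm⁴.
Hole (subtracted): ⌀0.8, A = 0.5026548 cm², y = 1.3 cm, Ī = 0.02010619 cm⁴.
Centroid: ȳ = ΣA·y / ΣA = 3.833153 cm.
Transfer each piece to the horizontal centroidal axis using Ī + A·d² with d = y − 3.833153:
  flange: d = -2.533153 cm → contributes +181.4852 cm⁴
  web: d = 5.766847 cm → contributes +555.4064 cm⁴
  hole: d = -2.533153 cm → contributes −3.245575 cm⁴
Total I = 733.646 cm⁴.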